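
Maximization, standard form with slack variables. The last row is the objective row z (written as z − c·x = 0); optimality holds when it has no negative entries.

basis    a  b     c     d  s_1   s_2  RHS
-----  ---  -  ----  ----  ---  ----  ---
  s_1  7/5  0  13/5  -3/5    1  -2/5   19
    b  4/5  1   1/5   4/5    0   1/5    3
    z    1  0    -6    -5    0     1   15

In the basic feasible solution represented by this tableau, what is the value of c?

0

c is not in the basis, so in the current basic feasible solution c = 0.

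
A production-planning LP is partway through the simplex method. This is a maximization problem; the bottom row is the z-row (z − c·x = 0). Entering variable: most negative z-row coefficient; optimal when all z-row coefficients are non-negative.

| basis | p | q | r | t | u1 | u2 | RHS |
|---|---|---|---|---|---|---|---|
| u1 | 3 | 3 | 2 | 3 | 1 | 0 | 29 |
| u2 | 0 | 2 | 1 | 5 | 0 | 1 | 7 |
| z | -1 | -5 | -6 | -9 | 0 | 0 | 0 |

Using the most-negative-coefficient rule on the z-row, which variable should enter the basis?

Negative z-row entries: p: -1, q: -5, r: -6, t: -9.
The most negative is -9 in column t, so t enters.

t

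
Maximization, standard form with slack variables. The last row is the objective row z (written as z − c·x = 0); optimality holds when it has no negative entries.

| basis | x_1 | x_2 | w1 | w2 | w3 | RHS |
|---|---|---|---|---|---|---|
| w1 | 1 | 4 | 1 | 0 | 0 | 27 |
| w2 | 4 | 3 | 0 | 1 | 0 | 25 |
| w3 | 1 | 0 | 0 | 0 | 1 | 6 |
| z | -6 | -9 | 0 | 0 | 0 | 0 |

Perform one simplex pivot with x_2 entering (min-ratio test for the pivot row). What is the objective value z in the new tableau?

243/4

Ratio test on column x_2 — row 1: 27/4 = 27/4; row 2: 25/3 = 25/3; row 3: entry 0 ≤ 0. Minimum is 27/4 at row 1 (w1 leaves); pivot element 4.
Pivot on row 1; the z-row RHS becomes 0 − (-9)·(27/4) = 243/4.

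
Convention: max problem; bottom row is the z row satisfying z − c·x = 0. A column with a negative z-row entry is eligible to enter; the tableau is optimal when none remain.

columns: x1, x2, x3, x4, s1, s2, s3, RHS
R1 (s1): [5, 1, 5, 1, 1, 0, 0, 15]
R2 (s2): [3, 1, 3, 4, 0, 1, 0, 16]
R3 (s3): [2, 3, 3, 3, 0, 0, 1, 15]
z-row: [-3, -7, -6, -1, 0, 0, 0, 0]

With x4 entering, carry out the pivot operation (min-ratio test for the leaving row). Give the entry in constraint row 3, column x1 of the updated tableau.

-1/4

Ratio test on column x4 — row 1: 15/1 = 15; row 2: 16/4 = 4; row 3: 15/3 = 5. Minimum is 4 at row 2 (s2 leaves); pivot element 4.
Divide row 2 by 4; eliminate column x4 from the other rows.
Row 3 update in column x1: 2 − 3·(3/4) = -1/4.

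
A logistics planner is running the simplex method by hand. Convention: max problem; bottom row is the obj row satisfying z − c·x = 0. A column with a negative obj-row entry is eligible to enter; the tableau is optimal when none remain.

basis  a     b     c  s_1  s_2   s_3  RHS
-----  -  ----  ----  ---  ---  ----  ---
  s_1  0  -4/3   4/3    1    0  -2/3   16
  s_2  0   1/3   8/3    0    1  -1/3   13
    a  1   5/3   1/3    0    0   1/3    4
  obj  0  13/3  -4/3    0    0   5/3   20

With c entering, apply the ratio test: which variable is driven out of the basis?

Column c entries and ratios — s_1: 16/(4/3) = 12; s_2: 13/(8/3) = 39/8; a: 4/(1/3) = 12.
Smallest ratio is 39/8 in the row of s_2, so s_2 leaves.

s_2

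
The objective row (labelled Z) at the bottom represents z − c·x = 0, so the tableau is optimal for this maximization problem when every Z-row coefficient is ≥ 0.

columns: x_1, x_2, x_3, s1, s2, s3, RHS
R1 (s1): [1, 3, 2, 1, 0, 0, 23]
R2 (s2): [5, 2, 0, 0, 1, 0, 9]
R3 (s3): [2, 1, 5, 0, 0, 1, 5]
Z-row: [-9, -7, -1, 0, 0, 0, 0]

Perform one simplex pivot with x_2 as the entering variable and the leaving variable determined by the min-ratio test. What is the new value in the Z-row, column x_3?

-1

Ratio test on column x_2 — row 1: 23/3 = 23/3; row 2: 9/2 = 9/2; row 3: 5/1 = 5. Minimum is 9/2 at row 2 (s2 leaves); pivot element 2.
Divide row 2 by 2; eliminate column x_2 from the other rows.
Z-row update in column x_3: -1 − (-7)·0 = -1.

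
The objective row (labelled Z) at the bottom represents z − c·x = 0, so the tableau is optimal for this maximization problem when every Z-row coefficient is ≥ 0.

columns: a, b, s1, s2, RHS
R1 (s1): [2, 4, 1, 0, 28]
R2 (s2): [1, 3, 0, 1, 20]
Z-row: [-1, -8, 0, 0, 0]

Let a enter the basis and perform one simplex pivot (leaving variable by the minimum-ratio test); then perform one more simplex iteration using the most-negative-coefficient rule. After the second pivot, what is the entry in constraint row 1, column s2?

Ratio test on column a — row 1: 28/2 = 14; row 2: 20/1 = 20. Minimum is 14 at row 1 (s1 leaves); pivot element 2.
Divide row 1 by 2; eliminate column a from the other rows.
Second iteration: most negative Z-row entry is -6 in column b, so b enters.
Ratio test on column b — row 1: 14/2 = 7; row 2: 6/1 = 6. Minimum is 6 at row 2 (s2 leaves); pivot element 1.
Divide row 2 by 1; eliminate column b from the other rows.
After both pivots, the entry at constraint row 1, column s2 is -2.

-2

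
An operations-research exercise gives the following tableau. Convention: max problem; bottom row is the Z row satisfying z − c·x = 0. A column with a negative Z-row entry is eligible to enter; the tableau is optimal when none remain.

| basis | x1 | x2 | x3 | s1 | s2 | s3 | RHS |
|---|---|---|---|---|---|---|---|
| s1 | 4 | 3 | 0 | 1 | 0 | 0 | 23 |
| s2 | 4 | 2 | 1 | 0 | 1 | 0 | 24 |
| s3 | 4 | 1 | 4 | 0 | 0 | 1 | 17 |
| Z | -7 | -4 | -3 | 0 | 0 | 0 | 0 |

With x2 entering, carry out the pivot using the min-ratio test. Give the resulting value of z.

92/3

Ratio test on column x2 — row 1: 23/3 = 23/3; row 2: 24/2 = 12; row 3: 17/1 = 17. Minimum is 23/3 at row 1 (s1 leaves); pivot element 3.
Pivot on row 1; the Z-row RHS becomes 0 − (-4)·(23/3) = 92/3.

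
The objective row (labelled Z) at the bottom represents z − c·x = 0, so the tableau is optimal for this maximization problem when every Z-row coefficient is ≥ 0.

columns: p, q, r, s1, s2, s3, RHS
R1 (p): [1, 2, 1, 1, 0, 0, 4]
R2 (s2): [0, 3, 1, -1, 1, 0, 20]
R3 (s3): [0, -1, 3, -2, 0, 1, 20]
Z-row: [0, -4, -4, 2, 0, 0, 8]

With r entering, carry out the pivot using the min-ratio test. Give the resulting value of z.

Ratio test on column r — row 1: 4/1 = 4; row 2: 20/1 = 20; row 3: 20/3 = 20/3. Minimum is 4 at row 1 (p leaves); pivot element 1.
Pivot on row 1; the Z-row RHS becomes 8 − (-4)·4 = 24.

24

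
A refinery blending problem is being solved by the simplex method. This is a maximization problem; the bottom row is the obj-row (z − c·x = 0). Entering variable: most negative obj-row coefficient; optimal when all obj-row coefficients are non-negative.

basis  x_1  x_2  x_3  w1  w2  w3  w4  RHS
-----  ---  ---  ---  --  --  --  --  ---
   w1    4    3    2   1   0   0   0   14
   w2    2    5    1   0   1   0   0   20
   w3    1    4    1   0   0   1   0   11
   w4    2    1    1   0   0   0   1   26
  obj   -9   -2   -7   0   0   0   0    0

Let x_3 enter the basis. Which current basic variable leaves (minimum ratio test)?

Column x_3 entries and ratios — w1: 14/2 = 7; w2: 20/1 = 20; w3: 11/1 = 11; w4: 26/1 = 26.
Smallest ratio is 7 in the row of w1, so w1 leaves.

w1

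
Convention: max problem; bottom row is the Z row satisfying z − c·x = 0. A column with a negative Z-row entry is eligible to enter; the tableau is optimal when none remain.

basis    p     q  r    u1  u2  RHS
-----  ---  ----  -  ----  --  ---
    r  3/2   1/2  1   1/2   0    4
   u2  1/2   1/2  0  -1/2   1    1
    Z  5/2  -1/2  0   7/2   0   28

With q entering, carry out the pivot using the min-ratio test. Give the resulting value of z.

29

Ratio test on column q — row 1: 4/(1/2) = 8; row 2: 1/(1/2) = 2. Minimum is 2 at row 2 (u2 leaves); pivot element 1/2.
Pivot on row 2; the Z-row RHS becomes 28 − (-1/2)·2 = 29.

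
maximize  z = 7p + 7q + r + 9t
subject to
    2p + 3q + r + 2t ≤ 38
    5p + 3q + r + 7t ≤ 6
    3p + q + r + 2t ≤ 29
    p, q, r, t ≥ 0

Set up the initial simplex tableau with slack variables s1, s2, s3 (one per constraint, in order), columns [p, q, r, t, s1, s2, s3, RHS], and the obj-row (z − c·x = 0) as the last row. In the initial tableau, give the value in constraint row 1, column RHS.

The RHS of constraint 1 is b_1 = 38.

38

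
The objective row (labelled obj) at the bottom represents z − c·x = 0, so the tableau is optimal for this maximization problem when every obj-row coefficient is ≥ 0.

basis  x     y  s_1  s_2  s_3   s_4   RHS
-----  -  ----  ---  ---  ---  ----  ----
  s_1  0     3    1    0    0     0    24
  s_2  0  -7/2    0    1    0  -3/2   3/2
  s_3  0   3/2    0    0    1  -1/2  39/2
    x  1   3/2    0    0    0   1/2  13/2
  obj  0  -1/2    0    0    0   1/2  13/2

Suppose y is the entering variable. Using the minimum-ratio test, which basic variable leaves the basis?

x

Column y entries and ratios — s_1: 24/3 = 8; s_2: -7/2 ≤ 0, skip; s_3: (39/2)/(3/2) = 13; x: (13/2)/(3/2) = 13/3.
Smallest ratio is 13/3 in the row of x, so x leaves.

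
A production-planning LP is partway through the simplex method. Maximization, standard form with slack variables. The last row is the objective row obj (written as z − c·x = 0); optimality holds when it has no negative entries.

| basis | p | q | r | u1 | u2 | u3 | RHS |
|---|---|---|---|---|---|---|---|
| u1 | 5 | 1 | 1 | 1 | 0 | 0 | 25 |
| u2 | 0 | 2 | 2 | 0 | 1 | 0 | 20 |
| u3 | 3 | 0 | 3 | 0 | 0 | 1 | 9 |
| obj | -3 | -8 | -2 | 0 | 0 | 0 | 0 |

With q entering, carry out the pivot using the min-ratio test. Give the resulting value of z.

Ratio test on column q — row 1: 25/1 = 25; row 2: 20/2 = 10; row 3: entry 0 ≤ 0. Minimum is 10 at row 2 (u2 leaves); pivot element 2.
Pivot on row 2; the obj-row RHS becomes 0 − (-8)·10 = 80.

80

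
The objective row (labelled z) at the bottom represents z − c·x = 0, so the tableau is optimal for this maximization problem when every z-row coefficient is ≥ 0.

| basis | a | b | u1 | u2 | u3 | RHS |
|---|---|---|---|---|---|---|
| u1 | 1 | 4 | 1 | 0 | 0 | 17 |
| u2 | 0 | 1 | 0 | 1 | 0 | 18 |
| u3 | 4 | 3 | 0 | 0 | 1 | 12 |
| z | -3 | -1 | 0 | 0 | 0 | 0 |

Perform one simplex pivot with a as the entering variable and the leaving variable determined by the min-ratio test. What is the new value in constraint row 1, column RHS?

14

Ratio test on column a — row 1: 17/1 = 17; row 2: entry 0 ≤ 0; row 3: 12/4 = 3. Minimum is 3 at row 3 (u3 leaves); pivot element 4.
Divide row 3 by 4; eliminate column a from the other rows.
Row 1 update in column RHS: 17 − 1·3 = 14.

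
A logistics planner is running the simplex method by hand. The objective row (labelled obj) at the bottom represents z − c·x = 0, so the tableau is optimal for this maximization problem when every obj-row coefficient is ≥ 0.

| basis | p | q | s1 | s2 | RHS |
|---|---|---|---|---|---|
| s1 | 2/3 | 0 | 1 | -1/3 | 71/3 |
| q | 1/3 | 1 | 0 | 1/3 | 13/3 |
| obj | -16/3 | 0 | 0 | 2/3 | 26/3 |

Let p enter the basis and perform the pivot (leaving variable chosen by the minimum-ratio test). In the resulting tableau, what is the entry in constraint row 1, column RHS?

15

Ratio test on column p — row 1: (71/3)/(2/3) = 71/2; row 2: (13/3)/(1/3) = 13. Minimum is 13 at row 2 (q leaves); pivot element 1/3.
Divide row 2 by 1/3; eliminate column p from the other rows.
Row 1 update in column RHS: 71/3 − (2/3)·13 = 15.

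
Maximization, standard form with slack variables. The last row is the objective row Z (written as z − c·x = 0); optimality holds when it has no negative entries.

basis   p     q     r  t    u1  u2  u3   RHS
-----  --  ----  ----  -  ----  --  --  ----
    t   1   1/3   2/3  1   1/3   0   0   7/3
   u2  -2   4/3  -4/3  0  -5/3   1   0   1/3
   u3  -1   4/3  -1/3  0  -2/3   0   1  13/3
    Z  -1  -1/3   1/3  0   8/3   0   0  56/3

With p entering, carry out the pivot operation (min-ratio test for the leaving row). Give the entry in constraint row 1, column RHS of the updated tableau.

Ratio test on column p — row 1: (7/3)/1 = 7/3; row 2: entry -2 ≤ 0; row 3: entry -1 ≤ 0. Minimum is 7/3 at row 1 (t leaves); pivot element 1.
Divide row 1 by 1; eliminate column p from the other rows.
In the new row 1, the RHS entry is the old entry divided by the pivot: (7/3)/1 = 7/3.

7/3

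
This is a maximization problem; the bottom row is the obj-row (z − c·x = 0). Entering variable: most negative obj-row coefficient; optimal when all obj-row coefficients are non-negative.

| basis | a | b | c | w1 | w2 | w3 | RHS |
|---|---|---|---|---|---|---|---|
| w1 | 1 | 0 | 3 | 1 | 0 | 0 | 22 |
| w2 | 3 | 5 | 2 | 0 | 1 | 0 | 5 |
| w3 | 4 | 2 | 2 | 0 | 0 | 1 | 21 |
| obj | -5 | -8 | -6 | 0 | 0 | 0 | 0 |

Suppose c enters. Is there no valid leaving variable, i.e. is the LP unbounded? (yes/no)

no

Column c has positive entries in row(s) 1, 2, 3, so the ratio test bounds it — not unbounded.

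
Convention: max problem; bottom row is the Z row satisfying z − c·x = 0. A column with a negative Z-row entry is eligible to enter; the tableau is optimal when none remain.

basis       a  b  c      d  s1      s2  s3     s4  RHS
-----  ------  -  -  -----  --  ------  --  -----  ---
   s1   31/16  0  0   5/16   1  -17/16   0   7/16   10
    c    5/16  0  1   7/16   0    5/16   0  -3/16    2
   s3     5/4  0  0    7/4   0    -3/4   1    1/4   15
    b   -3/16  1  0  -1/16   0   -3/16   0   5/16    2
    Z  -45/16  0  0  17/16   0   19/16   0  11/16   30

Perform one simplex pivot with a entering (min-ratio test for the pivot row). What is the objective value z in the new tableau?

1380/31

Ratio test on column a — row 1: 10/(31/16) = 160/31; row 2: 2/(5/16) = 32/5; row 3: 15/(5/4) = 12; row 4: entry -3/16 ≤ 0. Minimum is 160/31 at row 1 (s1 leaves); pivot element 31/16.
Pivot on row 1; the Z-row RHS becomes 30 − (-45/16)·(160/31) = 1380/31.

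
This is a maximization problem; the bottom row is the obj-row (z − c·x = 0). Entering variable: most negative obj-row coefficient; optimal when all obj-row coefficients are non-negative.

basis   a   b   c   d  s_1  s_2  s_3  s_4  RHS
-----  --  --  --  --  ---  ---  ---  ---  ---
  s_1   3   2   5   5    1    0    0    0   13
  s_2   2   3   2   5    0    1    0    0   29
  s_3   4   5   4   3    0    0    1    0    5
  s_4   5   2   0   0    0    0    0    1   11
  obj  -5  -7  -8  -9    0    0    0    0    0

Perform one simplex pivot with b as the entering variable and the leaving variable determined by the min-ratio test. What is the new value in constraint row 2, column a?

-2/5

Ratio test on column b — row 1: 13/2 = 13/2; row 2: 29/3 = 29/3; row 3: 5/5 = 1; row 4: 11/2 = 11/2. Minimum is 1 at row 3 (s_3 leaves); pivot element 5.
Divide row 3 by 5; eliminate column b from the other rows.
Row 2 update in column a: 2 − 3·(4/5) = -2/5.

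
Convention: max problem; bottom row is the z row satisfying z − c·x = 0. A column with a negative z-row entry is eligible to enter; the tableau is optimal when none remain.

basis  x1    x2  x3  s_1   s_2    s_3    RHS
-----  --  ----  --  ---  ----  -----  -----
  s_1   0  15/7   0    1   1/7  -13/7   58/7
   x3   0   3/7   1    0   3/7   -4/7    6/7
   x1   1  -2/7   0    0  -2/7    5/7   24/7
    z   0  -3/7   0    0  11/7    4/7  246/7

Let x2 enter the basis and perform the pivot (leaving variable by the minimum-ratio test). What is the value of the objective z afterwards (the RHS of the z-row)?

36

Ratio test on column x2 — row 1: (58/7)/(15/7) = 58/15; row 2: (6/7)/(3/7) = 2; row 3: entry -2/7 ≤ 0. Minimum is 2 at row 2 (x3 leaves); pivot element 3/7.
Pivot on row 2; the z-row RHS becomes 246/7 − (-3/7)·2 = 36.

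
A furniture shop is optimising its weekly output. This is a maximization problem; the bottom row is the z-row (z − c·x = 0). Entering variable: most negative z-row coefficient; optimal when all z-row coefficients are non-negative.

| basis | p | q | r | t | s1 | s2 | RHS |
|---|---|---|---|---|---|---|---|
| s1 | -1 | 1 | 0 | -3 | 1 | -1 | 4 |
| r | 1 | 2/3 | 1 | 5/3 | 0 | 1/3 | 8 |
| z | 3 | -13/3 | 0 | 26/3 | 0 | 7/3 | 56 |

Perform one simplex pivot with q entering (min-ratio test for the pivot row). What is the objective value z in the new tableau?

Ratio test on column q — row 1: 4/1 = 4; row 2: 8/(2/3) = 12. Minimum is 4 at row 1 (s1 leaves); pivot element 1.
Pivot on row 1; the z-row RHS becomes 56 − (-13/3)·4 = 220/3.

220/3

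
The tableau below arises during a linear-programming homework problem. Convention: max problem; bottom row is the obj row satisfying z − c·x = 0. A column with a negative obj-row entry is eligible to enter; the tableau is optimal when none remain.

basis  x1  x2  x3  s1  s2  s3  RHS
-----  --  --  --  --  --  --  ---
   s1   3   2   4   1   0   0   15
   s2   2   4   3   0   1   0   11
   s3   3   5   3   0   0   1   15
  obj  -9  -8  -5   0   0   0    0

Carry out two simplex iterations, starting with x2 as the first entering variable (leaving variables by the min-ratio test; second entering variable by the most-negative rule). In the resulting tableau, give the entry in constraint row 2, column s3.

Ratio test on column x2 — row 1: 15/2 = 15/2; row 2: 11/4 = 11/4; row 3: 15/5 = 3. Minimum is 11/4 at row 2 (s2 leaves); pivot element 4.
Divide row 2 by 4; eliminate column x2 from the other rows.
Second iteration: most negative obj-row entry is -5 in column x1, so x1 enters.
Ratio test on column x1 — row 1: (19/2)/2 = 19/4; row 2: (11/4)/(1/2) = 11/2; row 3: (5/4)/(1/2) = 5/2. Minimum is 5/2 at row 3 (s3 leaves); pivot element 1/2.
Divide row 3 by 1/2; eliminate column x1 from the other rows.
After both pivots, the entry at constraint row 2, column s3 is -1.

-1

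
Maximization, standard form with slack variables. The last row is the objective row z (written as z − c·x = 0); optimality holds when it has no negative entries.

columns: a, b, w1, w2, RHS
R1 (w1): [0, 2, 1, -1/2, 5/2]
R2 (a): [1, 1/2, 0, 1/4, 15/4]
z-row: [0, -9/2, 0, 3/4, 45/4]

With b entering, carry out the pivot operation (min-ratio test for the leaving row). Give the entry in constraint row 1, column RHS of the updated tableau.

Ratio test on column b — row 1: (5/2)/2 = 5/4; row 2: (15/4)/(1/2) = 15/2. Minimum is 5/4 at row 1 (w1 leaves); pivot element 2.
Divide row 1 by 2; eliminate column b from the other rows.
In the new row 1, the RHS entry is the old entry divided by the pivot: (5/2)/2 = 5/4.

5/4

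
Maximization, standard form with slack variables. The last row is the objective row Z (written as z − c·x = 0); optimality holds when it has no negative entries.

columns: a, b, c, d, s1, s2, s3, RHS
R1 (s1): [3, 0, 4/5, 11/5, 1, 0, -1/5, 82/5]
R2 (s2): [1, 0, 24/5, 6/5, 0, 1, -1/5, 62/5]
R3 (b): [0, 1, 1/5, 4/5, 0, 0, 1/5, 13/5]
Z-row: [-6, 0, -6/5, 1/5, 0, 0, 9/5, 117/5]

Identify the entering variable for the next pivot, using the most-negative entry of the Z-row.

Negative Z-row entries: a: -6, c: -6/5.
The most negative is -6 in column a, so a enters.

a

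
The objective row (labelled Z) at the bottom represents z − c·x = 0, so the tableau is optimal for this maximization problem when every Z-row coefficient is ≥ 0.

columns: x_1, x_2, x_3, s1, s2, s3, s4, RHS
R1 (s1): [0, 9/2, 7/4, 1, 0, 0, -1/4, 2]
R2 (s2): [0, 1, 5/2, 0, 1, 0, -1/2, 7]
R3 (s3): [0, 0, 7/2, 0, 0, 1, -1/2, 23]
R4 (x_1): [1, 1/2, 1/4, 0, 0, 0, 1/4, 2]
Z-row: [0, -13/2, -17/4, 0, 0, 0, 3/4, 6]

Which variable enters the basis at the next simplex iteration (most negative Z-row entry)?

Negative Z-row entries: x_2: -13/2, x_3: -17/4.
The most negative is -13/2 in column x_2, so x_2 enters.

x_2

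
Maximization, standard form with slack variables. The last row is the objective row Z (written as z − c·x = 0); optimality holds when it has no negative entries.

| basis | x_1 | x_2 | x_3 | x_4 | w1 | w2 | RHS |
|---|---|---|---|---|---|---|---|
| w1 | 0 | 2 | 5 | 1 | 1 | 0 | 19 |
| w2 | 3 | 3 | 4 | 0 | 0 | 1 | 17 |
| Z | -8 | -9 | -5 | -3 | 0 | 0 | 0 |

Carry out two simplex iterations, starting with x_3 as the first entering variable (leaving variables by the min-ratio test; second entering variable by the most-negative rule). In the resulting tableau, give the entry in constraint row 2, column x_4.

-4/15

Ratio test on column x_3 — row 1: 19/5 = 19/5; row 2: 17/4 = 17/4. Minimum is 19/5 at row 1 (w1 leaves); pivot element 5.
Divide row 1 by 5; eliminate column x_3 from the other rows.
Second iteration: most negative Z-row entry is -8 in column x_1, so x_1 enters.
Ratio test on column x_1 — row 1: entry 0 ≤ 0; row 2: (9/5)/3 = 3/5. Minimum is 3/5 at row 2 (w2 leaves); pivot element 3.
Divide row 2 by 3; eliminate column x_1 from the other rows.
After both pivots, the entry at constraint row 2, column x_4 is -4/15.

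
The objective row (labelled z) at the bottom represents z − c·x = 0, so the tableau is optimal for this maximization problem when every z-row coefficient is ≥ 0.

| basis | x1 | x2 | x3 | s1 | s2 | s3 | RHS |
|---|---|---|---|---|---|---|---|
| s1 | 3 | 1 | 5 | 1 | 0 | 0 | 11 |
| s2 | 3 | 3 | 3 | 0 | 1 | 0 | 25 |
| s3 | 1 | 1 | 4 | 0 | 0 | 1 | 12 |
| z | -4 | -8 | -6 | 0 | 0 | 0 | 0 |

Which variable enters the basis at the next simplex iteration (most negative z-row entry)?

Negative z-row entries: x1: -4, x2: -8, x3: -6.
The most negative is -8 in column x2, so x2 enters.

x2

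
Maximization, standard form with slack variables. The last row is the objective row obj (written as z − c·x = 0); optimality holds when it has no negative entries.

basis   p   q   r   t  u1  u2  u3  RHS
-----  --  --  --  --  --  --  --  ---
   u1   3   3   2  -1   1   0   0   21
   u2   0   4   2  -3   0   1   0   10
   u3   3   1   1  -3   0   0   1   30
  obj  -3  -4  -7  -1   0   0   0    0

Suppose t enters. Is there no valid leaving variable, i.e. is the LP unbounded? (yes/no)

Every constraint-row entry in column t is ≤ 0, so increasing t is unbounded.

yes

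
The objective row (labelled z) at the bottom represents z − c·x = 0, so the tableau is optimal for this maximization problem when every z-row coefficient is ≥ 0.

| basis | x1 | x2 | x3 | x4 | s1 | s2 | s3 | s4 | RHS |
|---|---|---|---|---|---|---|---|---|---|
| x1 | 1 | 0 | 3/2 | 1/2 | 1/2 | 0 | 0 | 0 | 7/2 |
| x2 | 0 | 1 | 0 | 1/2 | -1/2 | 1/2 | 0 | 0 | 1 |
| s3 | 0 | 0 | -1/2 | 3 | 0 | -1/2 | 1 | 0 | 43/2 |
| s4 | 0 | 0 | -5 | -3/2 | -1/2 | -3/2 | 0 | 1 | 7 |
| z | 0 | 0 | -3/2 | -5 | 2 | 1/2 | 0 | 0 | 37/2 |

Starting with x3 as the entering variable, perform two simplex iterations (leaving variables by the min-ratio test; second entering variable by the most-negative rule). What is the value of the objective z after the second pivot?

31

Ratio test on column x3 — row 1: (7/2)/(3/2) = 7/3; row 2: entry 0 ≤ 0; row 3: entry -1/2 ≤ 0; row 4: entry -5 ≤ 0. Minimum is 7/3 at row 1 (x1 leaves); pivot element 3/2.
Pivot on row 1; the z-row RHS becomes 37/2 − (-3/2)·(7/3) = 22.
Next entering variable (most negative z-row entry -9/2): x4.
Ratio test on column x4 — row 1: (7/3)/(1/3) = 7; row 2: 1/(1/2) = 2; row 3: (68/3)/(19/6) = 136/19; row 4: (56/3)/(1/6) = 112. Minimum is 2 at row 2 (x2 leaves); pivot element 1/2.
After the second pivot the z-row RHS is 22 − (-9/2)·2 = 31.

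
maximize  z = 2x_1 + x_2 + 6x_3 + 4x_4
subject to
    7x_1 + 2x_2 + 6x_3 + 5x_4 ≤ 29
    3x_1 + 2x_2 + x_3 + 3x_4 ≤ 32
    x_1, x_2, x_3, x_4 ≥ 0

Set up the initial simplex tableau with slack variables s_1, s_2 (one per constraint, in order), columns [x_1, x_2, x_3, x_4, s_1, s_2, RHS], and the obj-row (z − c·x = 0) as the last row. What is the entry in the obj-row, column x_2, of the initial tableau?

-1

The obj-row carries the negated objective coefficients: the x_2 entry is -1.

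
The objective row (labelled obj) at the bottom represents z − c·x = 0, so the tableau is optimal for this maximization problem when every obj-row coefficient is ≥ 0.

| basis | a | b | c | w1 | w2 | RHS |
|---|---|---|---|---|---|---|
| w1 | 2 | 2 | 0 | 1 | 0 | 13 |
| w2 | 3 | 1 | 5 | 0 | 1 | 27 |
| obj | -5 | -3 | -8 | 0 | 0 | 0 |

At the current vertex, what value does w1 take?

w1 is basic (row 1); its value is the RHS of that row, 13.

13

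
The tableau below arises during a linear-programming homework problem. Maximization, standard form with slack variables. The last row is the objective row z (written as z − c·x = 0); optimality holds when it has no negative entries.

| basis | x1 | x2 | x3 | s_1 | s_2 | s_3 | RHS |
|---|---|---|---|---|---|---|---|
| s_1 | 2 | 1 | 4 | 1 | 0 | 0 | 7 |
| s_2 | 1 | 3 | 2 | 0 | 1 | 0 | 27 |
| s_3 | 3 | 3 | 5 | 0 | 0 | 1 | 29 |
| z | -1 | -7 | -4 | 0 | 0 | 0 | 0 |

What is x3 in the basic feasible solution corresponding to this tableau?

0

x3 is not in the basis, so in the current basic feasible solution x3 = 0.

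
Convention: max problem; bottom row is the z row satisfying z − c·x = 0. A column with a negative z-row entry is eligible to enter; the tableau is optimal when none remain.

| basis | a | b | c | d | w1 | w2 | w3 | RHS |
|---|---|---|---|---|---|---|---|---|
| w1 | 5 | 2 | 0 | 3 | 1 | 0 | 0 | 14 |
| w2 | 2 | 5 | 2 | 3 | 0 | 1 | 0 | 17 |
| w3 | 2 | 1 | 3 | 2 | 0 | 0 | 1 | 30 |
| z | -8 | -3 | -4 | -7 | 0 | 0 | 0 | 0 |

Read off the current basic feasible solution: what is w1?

14

w1 is basic (row 1); its value is the RHS of that row, 14.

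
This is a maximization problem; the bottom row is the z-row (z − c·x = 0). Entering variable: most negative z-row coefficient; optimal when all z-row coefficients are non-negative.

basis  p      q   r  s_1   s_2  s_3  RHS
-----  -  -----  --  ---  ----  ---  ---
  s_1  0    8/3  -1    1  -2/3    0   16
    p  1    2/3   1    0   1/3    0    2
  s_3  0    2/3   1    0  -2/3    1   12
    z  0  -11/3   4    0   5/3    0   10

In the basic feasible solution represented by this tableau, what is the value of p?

2

p is basic (row 2); its value is the RHS of that row, 2.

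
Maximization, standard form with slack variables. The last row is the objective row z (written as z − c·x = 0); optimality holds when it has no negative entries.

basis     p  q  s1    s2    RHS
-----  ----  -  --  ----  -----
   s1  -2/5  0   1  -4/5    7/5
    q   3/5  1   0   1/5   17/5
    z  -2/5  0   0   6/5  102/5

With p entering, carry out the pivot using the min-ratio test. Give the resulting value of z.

68/3

Ratio test on column p — row 1: entry -2/5 ≤ 0; row 2: (17/5)/(3/5) = 17/3. Minimum is 17/3 at row 2 (q leaves); pivot element 3/5.
Pivot on row 2; the z-row RHS becomes 102/5 − (-2/5)·(17/3) = 68/3.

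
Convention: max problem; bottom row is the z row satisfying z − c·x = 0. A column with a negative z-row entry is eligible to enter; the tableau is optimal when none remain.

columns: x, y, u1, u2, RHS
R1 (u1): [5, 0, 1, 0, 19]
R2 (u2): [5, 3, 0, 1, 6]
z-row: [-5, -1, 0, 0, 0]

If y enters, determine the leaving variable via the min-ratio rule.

Column y entries and ratios — u1: 0 ≤ 0, skip; u2: 6/3 = 2.
Smallest ratio is 2 in the row of u2, so u2 leaves.

u2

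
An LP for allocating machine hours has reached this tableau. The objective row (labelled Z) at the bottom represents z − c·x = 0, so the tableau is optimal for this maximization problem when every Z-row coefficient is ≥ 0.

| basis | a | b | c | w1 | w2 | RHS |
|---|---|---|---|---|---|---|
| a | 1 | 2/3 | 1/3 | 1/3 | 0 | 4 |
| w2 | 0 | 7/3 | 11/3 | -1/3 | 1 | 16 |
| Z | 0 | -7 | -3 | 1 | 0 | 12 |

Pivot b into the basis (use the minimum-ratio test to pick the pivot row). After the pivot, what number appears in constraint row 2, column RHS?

Ratio test on column b — row 1: 4/(2/3) = 6; row 2: 16/(7/3) = 48/7. Minimum is 6 at row 1 (a leaves); pivot element 2/3.
Divide row 1 by 2/3; eliminate column b from the other rows.
Row 2 update in column RHS: 16 − (7/3)·6 = 2.

2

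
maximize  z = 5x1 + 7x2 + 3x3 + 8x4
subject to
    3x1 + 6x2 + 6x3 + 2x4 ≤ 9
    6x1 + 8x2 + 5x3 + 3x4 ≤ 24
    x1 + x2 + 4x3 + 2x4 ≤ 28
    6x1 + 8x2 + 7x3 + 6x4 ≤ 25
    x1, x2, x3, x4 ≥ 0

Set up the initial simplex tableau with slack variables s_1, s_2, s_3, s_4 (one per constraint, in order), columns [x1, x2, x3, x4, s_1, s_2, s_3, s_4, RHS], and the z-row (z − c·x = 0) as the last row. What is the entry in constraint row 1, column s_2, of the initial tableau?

0

Slack s_2 belongs to constraint 2; its column is the unit vector e_2, so the entry in row 1 is 0.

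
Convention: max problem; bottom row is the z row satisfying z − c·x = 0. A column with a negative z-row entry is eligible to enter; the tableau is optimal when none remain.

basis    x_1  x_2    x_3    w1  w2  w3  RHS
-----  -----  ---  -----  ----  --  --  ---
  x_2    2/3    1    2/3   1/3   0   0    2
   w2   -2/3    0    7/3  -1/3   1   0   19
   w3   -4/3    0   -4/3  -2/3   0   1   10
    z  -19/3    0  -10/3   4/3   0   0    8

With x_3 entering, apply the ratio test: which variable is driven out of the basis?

Column x_3 entries and ratios — x_2: 2/(2/3) = 3; w2: 19/(7/3) = 57/7; w3: -4/3 ≤ 0, skip.
Smallest ratio is 3 in the row of x_2, so x_2 leaves.

x_2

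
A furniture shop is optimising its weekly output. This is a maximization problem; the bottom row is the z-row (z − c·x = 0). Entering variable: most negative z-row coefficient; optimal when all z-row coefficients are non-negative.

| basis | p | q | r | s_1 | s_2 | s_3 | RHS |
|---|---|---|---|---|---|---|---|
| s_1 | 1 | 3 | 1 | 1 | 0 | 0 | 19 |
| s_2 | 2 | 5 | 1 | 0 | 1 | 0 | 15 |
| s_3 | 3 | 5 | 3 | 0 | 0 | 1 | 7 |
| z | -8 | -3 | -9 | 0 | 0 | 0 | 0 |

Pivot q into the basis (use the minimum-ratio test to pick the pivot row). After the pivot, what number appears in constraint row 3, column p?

3/5

Ratio test on column q — row 1: 19/3 = 19/3; row 2: 15/5 = 3; row 3: 7/5 = 7/5. Minimum is 7/5 at row 3 (s_3 leaves); pivot element 5.
Divide row 3 by 5; eliminate column q from the other rows.
In the new row 3, the p entry is the old entry divided by the pivot: 3/5 = 3/5.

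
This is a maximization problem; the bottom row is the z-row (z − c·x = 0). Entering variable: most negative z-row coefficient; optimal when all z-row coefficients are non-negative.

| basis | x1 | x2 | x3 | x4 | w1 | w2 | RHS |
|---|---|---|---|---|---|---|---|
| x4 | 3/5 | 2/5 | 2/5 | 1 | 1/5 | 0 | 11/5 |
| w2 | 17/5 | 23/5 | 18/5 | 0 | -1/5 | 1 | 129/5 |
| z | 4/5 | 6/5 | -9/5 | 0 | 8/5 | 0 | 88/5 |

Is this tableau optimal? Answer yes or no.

no

The z-row has a negative entry -9/5 in column x3, so it is not optimal.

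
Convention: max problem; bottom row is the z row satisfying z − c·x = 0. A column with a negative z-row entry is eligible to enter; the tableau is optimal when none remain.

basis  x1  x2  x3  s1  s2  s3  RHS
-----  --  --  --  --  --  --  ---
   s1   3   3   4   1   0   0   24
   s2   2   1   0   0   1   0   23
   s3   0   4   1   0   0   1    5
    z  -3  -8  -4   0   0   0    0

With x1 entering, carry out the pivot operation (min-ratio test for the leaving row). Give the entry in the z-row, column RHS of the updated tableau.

Ratio test on column x1 — row 1: 24/3 = 8; row 2: 23/2 = 23/2; row 3: entry 0 ≤ 0. Minimum is 8 at row 1 (s1 leaves); pivot element 3.
Divide row 1 by 3; eliminate column x1 from the other rows.
z-row update in column RHS: 0 − (-3)·8 = 24.

24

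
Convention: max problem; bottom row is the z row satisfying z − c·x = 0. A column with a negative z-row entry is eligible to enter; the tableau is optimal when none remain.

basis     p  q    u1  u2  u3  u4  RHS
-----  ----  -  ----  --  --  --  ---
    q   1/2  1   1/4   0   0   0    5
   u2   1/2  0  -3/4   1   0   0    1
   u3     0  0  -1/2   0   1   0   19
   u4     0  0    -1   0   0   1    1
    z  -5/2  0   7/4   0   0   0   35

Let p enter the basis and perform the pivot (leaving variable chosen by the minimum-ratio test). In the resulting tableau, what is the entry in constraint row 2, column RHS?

2

Ratio test on column p — row 1: 5/(1/2) = 10; row 2: 1/(1/2) = 2; row 3: entry 0 ≤ 0; row 4: entry 0 ≤ 0. Minimum is 2 at row 2 (u2 leaves); pivot element 1/2.
Divide row 2 by 1/2; eliminate column p from the other rows.
In the new row 2, the RHS entry is the old entry divided by the pivot: 1/(1/2) = 2.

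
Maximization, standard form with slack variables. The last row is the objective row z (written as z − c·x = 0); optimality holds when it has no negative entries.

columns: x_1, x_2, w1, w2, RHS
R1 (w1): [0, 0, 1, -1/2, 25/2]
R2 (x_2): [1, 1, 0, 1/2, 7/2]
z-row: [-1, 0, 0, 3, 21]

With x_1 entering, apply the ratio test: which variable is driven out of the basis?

Column x_1 entries and ratios — w1: 0 ≤ 0, skip; x_2: (7/2)/1 = 7/2.
Smallest ratio is 7/2 in the row of x_2, so x_2 leaves.

x_2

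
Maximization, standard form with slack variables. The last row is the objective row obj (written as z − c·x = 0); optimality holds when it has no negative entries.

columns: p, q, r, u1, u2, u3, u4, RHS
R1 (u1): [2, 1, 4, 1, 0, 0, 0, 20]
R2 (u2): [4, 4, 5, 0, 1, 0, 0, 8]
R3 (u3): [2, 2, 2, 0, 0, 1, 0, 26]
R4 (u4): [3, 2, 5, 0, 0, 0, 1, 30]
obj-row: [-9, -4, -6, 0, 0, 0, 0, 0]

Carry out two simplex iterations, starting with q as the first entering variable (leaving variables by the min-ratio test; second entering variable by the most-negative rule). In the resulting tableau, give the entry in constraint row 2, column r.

5/4

Ratio test on column q — row 1: 20/1 = 20; row 2: 8/4 = 2; row 3: 26/2 = 13; row 4: 30/2 = 15. Minimum is 2 at row 2 (u2 leaves); pivot element 4.
Divide row 2 by 4; eliminate column q from the other rows.
Second iteration: most negative obj-row entry is -5 in column p, so p enters.
Ratio test on column p — row 1: 18/1 = 18; row 2: 2/1 = 2; row 3: entry 0 ≤ 0; row 4: 26/1 = 26. Minimum is 2 at row 2 (q leaves); pivot element 1.
Divide row 2 by 1; eliminate column p from the other rows.
After both pivots, the entry at constraint row 2, column r is 5/4.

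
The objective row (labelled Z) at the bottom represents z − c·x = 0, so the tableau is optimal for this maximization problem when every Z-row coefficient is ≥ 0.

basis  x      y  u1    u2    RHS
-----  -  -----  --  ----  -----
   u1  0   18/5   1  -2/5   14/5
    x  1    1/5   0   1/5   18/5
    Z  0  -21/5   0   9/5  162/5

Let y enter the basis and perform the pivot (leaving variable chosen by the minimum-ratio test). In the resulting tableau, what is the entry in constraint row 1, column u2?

Ratio test on column y — row 1: (14/5)/(18/5) = 7/9; row 2: (18/5)/(1/5) = 18. Minimum is 7/9 at row 1 (u1 leaves); pivot element 18/5.
Divide row 1 by 18/5; eliminate column y from the other rows.
In the new row 1, the u2 entry is the old entry divided by the pivot: (-2/5)/(18/5) = -1/9.

-1/9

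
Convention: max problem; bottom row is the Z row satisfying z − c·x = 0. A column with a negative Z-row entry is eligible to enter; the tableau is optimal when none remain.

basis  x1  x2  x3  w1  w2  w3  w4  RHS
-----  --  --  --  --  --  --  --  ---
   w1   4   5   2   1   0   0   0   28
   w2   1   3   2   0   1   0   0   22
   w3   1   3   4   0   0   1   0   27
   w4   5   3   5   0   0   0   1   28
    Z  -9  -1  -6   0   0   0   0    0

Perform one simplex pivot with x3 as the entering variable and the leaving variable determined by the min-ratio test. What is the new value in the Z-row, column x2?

Ratio test on column x3 — row 1: 28/2 = 14; row 2: 22/2 = 11; row 3: 27/4 = 27/4; row 4: 28/5 = 28/5. Minimum is 28/5 at row 4 (w4 leaves); pivot element 5.
Divide row 4 by 5; eliminate column x3 from the other rows.
Z-row update in column x2: -1 − (-6)·(3/5) = 13/5.

13/5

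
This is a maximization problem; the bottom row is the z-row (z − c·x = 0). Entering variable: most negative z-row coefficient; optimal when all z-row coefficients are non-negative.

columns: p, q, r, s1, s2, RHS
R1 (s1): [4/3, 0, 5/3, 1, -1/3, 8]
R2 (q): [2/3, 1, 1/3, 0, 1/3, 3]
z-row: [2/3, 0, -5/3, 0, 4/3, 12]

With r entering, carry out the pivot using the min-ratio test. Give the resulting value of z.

Ratio test on column r — row 1: 8/(5/3) = 24/5; row 2: 3/(1/3) = 9. Minimum is 24/5 at row 1 (s1 leaves); pivot element 5/3.
Pivot on row 1; the z-row RHS becomes 12 − (-5/3)·(24/5) = 20.

20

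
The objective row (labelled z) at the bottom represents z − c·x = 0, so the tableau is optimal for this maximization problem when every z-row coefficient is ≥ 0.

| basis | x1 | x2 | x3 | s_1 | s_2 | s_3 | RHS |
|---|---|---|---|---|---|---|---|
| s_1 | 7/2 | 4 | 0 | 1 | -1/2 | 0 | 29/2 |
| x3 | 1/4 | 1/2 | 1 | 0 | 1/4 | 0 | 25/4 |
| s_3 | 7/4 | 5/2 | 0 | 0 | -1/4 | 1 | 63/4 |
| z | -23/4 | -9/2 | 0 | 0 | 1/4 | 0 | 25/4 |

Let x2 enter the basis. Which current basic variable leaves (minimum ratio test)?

s_1

Column x2 entries and ratios — s_1: (29/2)/4 = 29/8; x3: (25/4)/(1/2) = 25/2; s_3: (63/4)/(5/2) = 63/10.
Smallest ratio is 29/8 in the row of s_1, so s_1 leaves.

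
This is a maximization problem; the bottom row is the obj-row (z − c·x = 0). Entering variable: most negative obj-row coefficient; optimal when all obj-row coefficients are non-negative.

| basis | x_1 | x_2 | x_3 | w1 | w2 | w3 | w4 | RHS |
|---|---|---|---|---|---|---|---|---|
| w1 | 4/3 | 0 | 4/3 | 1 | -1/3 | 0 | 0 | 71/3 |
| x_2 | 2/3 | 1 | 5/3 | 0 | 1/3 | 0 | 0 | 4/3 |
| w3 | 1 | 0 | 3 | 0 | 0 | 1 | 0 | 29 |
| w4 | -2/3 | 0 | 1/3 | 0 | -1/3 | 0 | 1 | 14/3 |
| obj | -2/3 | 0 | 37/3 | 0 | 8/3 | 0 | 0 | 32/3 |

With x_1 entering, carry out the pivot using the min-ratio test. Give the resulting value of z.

12

Ratio test on column x_1 — row 1: (71/3)/(4/3) = 71/4; row 2: (4/3)/(2/3) = 2; row 3: 29/1 = 29; row 4: entry -2/3 ≤ 0. Minimum is 2 at row 2 (x_2 leaves); pivot element 2/3.
Pivot on row 2; the obj-row RHS becomes 32/3 − (-2/3)·2 = 12.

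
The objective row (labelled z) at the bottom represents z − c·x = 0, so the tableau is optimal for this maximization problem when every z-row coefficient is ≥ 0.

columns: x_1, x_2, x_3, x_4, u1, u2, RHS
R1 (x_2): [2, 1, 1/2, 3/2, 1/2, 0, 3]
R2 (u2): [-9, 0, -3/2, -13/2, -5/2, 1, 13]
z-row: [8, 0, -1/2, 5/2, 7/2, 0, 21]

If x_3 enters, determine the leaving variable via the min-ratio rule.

x_2

Column x_3 entries and ratios — x_2: 3/(1/2) = 6; u2: -3/2 ≤ 0, skip.
Smallest ratio is 6 in the row of x_2, so x_2 leaves.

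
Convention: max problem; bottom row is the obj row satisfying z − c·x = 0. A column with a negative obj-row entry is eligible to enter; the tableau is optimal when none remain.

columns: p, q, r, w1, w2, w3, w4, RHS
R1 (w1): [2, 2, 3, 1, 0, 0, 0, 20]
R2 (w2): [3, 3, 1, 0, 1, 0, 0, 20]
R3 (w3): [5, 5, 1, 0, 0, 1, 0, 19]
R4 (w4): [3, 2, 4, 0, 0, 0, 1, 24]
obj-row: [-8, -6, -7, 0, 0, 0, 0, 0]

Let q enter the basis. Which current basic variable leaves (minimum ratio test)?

w3

Column q entries and ratios — w1: 20/2 = 10; w2: 20/3 = 20/3; w3: 19/5 = 19/5; w4: 24/2 = 12.
Smallest ratio is 19/5 in the row of w3, so w3 leaves.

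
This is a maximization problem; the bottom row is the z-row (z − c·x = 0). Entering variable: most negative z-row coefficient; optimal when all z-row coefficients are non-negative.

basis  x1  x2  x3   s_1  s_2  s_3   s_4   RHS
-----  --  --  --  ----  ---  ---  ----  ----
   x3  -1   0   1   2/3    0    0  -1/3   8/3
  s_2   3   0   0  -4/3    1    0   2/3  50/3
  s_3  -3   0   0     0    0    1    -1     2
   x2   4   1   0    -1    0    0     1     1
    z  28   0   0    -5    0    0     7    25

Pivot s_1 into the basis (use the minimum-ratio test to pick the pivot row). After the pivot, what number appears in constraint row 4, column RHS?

5

Ratio test on column s_1 — row 1: (8/3)/(2/3) = 4; row 2: entry -4/3 ≤ 0; row 3: entry 0 ≤ 0; row 4: entry -1 ≤ 0. Minimum is 4 at row 1 (x3 leaves); pivot element 2/3.
Divide row 1 by 2/3; eliminate column s_1 from the other rows.
Row 4 update in column RHS: 1 − (-1)·4 = 5.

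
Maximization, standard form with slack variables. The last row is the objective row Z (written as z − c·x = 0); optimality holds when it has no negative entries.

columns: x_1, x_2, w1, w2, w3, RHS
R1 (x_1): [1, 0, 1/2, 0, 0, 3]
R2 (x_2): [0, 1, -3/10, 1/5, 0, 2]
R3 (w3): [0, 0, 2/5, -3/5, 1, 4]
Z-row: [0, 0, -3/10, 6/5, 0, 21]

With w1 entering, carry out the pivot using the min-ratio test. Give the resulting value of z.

Ratio test on column w1 — row 1: 3/(1/2) = 6; row 2: entry -3/10 ≤ 0; row 3: 4/(2/5) = 10. Minimum is 6 at row 1 (x_1 leaves); pivot element 1/2.
Pivot on row 1; the Z-row RHS becomes 21 − (-3/10)·6 = 114/5.

114/5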